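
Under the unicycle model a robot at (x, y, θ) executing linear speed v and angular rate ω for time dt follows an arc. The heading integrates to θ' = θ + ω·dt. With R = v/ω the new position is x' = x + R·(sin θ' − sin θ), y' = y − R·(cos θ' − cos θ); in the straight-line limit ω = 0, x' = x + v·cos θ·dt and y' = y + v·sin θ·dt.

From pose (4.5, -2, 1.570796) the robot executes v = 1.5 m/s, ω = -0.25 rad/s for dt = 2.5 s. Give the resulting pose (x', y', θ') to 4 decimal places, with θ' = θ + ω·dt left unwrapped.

θ' = 1.5708 + -0.25·2.5 = 0.9458
R = v/ω = 1.5/-0.25 = -6.0000
x' = 4.5 + -6.0000·(sin 0.9458 − sin 1.5708) = 5.6342
y' = -2 − -6.0000·(cos 0.9458 − cos 1.5708) = 1.5106

(5.6342, 1.5106, 0.9458)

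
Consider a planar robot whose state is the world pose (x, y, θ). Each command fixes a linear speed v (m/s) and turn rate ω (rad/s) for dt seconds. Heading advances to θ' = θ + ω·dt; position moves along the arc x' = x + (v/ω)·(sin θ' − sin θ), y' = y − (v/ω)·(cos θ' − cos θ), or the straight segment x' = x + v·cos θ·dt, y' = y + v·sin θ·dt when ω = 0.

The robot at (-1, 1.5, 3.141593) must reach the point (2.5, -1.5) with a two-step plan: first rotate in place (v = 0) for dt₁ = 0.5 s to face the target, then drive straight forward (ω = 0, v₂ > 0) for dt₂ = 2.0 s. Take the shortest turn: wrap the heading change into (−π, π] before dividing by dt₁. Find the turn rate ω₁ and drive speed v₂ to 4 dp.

ω₁ = 4.8659, v₂ = 2.3049

heading to target = atan2(-1.5−1.5, 2.5−-1) = -0.7086
Δθ = wrap(-0.7086 − 3.1416) = 2.4330; ω₁ = Δθ/dt₁ = 4.8659
distance = √((2.5−-1)² + (-1.5−1.5)²) = 4.6098; v₂ = distance/dt₂ = 2.3049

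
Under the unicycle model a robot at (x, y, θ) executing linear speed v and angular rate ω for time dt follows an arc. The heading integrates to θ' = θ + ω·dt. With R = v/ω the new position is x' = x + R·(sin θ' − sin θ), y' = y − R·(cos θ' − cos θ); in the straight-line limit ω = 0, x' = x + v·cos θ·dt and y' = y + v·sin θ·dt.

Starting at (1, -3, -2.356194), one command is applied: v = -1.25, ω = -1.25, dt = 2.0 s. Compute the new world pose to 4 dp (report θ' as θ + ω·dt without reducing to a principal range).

θ' = -2.3562 + -1.25·2.0 = -4.8562
R = v/ω = -1.25/-1.25 = 1.0000
x' = 1 + 1.0000·(sin -4.8562 − sin -2.3562) = 2.6968
y' = -3 − 1.0000·(cos -4.8562 − cos -2.3562) = -3.8504

(2.6968, -3.8504, -4.8562)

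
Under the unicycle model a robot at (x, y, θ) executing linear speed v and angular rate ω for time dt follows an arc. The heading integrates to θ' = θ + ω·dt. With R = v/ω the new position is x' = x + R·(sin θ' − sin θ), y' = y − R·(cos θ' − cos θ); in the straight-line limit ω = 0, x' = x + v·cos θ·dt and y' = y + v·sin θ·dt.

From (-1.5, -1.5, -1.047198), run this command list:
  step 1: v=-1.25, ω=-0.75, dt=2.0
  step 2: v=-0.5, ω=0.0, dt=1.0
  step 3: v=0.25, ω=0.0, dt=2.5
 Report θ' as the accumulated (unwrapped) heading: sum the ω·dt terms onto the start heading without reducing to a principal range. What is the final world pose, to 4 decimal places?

step 1: θ'=-2.5472 (R=1.6667) → pose (-0.9900, 0.7141, -2.5472)
step 2: θ'=-2.5472 (straight) → pose (-0.5757, 0.9941, -2.5472)
step 3: θ'=-2.5472 (straight) → pose (-1.0935, 0.6441, -2.5472)

(-1.0935, 0.6441, -2.5472)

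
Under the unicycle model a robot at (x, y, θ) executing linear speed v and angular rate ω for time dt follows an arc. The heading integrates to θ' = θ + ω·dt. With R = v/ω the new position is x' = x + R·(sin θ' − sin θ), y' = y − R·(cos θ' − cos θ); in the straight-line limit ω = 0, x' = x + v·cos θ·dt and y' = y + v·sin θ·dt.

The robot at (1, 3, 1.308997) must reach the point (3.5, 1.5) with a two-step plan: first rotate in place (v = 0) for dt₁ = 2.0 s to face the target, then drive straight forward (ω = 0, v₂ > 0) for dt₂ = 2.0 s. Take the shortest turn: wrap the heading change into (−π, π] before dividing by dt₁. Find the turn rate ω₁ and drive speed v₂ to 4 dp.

heading to target = atan2(1.5−3, 3.5−1) = -0.5404
Δθ = wrap(-0.5404 − 1.3090) = -1.8494; ω₁ = Δθ/dt₁ = -0.9247
distance = √((3.5−1)² + (1.5−3)²) = 2.9155; v₂ = distance/dt₂ = 1.4577

ω₁ = -0.9247, v₂ = 1.4577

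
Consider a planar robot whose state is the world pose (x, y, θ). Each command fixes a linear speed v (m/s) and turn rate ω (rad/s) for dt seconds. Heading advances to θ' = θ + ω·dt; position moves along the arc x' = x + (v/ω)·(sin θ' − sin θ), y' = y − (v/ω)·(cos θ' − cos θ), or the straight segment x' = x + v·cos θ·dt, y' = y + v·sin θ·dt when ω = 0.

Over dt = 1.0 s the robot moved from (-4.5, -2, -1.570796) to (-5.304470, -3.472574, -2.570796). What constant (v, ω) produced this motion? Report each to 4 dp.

Δθ = -2.570796 − -1.570796 = -1.000000
ω = Δθ/dt = -1.000000/1.0 = -1.0000
R = −Δy/(cos θ' − cos θ) = -1.7500
v = R·ω = -1.7500·-1.0000 = 1.7500

v = 1.7500, ω = -1.0000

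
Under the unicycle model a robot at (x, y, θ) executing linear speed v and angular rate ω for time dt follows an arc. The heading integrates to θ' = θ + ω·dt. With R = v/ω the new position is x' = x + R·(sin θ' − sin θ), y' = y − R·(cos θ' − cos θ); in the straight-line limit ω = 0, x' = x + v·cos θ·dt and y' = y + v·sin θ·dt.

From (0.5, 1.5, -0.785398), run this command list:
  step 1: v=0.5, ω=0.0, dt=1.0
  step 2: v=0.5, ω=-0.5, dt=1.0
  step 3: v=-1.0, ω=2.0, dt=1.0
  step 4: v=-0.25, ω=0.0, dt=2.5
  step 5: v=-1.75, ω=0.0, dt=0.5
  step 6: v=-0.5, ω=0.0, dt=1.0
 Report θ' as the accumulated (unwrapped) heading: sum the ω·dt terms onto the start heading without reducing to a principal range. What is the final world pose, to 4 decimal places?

(-1.2121, -0.3528, 0.7146)

step 1: θ'=-0.7854 (straight) → pose (0.8536, 1.1464, -0.7854)
step 2: θ'=-1.2854 (R=-1.0000) → pose (1.1060, 0.7209, -1.2854)
step 3: θ'=0.7146 (R=-0.5000) → pose (0.2986, 0.9578, 0.7146)
step 4: θ'=0.7146 (straight) → pose (-0.1735, 0.5482, 0.7146)
step 5: θ'=0.7146 (straight) → pose (-0.8345, -0.0252, 0.7146)
step 6: θ'=0.7146 (straight) → pose (-1.2121, -0.3528, 0.7146)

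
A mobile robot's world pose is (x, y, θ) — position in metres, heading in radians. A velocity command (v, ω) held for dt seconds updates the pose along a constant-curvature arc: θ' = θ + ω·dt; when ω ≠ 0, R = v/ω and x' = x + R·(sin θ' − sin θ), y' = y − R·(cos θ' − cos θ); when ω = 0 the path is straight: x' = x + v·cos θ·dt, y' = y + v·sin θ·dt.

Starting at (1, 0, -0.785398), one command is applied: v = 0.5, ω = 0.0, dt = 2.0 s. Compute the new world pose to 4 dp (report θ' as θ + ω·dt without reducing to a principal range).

θ' = -0.7854 + 0.0·2.0 = -0.7854
ω = 0 → straight: x' = 1 + 0.5·cos(-0.7854)·2.0 = 1.7071
y' = 0 + 0.5·sin(-0.7854)·2.0 = -0.7071

(1.7071, -0.7071, -0.7854)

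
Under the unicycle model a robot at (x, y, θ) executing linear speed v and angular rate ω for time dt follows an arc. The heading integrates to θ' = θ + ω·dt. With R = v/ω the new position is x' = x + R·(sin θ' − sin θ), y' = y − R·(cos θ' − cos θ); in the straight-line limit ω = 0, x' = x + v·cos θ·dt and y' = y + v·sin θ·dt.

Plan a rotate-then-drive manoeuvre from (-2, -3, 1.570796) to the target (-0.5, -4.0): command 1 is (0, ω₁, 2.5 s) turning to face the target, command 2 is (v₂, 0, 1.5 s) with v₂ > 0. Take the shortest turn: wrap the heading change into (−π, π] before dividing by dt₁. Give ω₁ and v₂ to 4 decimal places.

heading to target = atan2(-4−-3, -0.5−-2) = -0.5880
Δθ = wrap(-0.5880 − 1.5708) = -2.1588; ω₁ = Δθ/dt₁ = -0.8635
distance = √((-0.5−-2)² + (-4−-3)²) = 1.8028; v₂ = distance/dt₂ = 1.2019

ω₁ = -0.8635, v₂ = 1.2019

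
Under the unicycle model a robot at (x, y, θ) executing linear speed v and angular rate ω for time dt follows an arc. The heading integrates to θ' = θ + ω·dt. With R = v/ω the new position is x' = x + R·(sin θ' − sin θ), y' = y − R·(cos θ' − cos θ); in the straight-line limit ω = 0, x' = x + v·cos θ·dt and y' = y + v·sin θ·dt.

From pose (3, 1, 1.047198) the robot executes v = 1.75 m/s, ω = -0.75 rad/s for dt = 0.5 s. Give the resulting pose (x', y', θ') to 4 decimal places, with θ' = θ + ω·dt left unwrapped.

(3.5677, 1.6591, 0.6722)

θ' = 1.0472 + -0.75·0.5 = 0.6722
R = v/ω = 1.75/-0.75 = -2.3333
x' = 3 + -2.3333·(sin 0.6722 − sin 1.0472) = 3.5677
y' = 1 − -2.3333·(cos 0.6722 − cos 1.0472) = 1.6591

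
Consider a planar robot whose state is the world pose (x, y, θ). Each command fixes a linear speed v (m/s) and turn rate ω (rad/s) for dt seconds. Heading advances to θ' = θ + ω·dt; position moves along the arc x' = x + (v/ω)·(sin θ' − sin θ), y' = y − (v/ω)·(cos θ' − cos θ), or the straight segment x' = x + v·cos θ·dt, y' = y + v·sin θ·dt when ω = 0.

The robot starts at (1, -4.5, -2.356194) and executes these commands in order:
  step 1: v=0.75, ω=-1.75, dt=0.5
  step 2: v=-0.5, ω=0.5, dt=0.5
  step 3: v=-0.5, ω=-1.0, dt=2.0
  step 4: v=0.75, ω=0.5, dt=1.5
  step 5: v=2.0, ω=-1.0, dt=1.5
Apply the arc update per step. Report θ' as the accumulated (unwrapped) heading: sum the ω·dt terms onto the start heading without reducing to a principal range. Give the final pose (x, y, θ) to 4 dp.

(2.0773, -1.5201, -5.7312)

step 1: θ'=-3.2312 (R=-0.4286) → pose (0.6586, -4.6238, -3.2312)
step 2: θ'=-2.9812 (R=-1.0000) → pose (0.9078, -4.6150, -2.9812)
step 3: θ'=-4.9812 (R=0.5000) → pose (1.4697, -5.2414, -4.9812)
step 4: θ'=-4.2312 (R=1.5000) → pose (1.3532, -4.1487, -4.2312)
step 5: θ'=-5.7312 (R=-2.0000) → pose (2.0773, -1.5201, -5.7312)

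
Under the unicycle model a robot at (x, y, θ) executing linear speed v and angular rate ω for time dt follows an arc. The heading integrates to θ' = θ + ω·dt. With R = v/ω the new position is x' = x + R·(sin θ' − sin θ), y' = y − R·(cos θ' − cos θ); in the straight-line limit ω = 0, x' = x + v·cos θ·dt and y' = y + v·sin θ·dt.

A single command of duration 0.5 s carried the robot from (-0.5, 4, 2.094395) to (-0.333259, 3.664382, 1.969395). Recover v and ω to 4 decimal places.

v = -0.7500, ω = -0.2500

Δθ = 1.969395 − 2.094395 = -0.125000
ω = Δθ/dt = -0.125000/0.5 = -0.2500
R = −Δy/(cos θ' − cos θ) = 3.0000
v = R·ω = 3.0000·-0.2500 = -0.7500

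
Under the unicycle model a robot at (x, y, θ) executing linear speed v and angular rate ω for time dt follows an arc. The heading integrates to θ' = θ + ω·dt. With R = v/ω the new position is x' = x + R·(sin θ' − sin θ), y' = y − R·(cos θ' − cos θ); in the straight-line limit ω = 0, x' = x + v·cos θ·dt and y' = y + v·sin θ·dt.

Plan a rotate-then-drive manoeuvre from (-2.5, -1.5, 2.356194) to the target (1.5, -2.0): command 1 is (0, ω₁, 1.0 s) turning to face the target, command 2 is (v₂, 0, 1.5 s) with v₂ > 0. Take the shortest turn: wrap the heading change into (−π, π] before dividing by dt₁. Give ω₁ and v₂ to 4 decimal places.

heading to target = atan2(-2−-1.5, 1.5−-2.5) = -0.1244
Δθ = wrap(-0.1244 − 2.3562) = -2.4805; ω₁ = Δθ/dt₁ = -2.4805
distance = √((1.5−-2.5)² + (-2−-1.5)²) = 4.0311; v₂ = distance/dt₂ = 2.6874

ω₁ = -2.4805, v₂ = 2.6874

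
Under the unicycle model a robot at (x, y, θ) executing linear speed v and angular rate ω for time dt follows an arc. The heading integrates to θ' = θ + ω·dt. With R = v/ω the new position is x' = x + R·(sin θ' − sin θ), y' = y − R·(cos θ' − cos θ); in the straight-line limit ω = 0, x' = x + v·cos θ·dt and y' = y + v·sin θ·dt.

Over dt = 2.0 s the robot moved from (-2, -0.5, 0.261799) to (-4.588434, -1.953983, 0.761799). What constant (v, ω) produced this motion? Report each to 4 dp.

v = -1.5000, ω = 0.2500

Δθ = 0.761799 − 0.261799 = 0.500000
ω = Δθ/dt = 0.500000/2.0 = 0.2500
R = Δx/(sin θ' − sin θ) = -6.0000
v = R·ω = -6.0000·0.2500 = -1.5000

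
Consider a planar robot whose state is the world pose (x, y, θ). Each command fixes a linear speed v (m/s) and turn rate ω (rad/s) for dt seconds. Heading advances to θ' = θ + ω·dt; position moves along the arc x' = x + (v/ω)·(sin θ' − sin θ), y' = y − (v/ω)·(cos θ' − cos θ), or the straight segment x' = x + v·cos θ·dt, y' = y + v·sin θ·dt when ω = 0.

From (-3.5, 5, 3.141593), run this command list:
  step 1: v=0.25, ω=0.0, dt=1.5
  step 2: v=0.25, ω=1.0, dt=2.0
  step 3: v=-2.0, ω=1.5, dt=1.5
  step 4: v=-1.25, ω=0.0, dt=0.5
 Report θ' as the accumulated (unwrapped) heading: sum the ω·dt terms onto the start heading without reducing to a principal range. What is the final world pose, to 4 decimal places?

step 1: θ'=3.1416 (straight) → pose (-3.8750, 5.0000, 3.1416)
step 2: θ'=5.1416 (R=0.2500) → pose (-4.1023, 4.6460, 5.1416)
step 3: θ'=7.3916 (R=-1.3333) → pose (-6.5080, 4.6859, 7.3916)
step 4: θ'=7.3916 (straight) → pose (-6.7868, 4.1265, 7.3916)

(-6.7868, 4.1265, 7.3916)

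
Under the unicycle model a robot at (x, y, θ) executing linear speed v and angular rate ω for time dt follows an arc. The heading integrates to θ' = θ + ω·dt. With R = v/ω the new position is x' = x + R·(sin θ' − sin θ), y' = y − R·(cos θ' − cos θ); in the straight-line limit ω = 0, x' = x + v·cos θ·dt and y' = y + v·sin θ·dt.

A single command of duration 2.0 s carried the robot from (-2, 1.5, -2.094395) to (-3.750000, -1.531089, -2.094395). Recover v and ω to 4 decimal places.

Δθ = -2.094395 − -2.094395 = 0.000000
ω = Δθ/dt = 0.000000/2.0 = 0.0000
ω = 0 → v = (Δx·cos θ + Δy·sin θ)/dt = 1.7500

v = 1.7500, ω = 0.0000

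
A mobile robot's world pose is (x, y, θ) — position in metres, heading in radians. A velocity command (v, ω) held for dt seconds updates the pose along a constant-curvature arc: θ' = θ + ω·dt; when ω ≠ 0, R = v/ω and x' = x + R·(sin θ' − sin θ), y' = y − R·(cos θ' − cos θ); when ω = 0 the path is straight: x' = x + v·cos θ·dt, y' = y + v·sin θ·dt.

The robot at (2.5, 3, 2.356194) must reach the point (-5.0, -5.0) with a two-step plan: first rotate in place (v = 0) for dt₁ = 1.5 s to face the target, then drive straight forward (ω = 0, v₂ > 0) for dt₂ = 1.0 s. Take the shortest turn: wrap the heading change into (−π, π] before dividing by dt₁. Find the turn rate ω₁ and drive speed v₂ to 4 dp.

ω₁ = 1.0687, v₂ = 10.9659

heading to target = atan2(-5−3, -5−2.5) = -2.3239
Δθ = wrap(-2.3239 − 2.3562) = 1.6030; ω₁ = Δθ/dt₁ = 1.0687
distance = √((-5−2.5)² + (-5−3)²) = 10.9659; v₂ = distance/dt₂ = 10.9659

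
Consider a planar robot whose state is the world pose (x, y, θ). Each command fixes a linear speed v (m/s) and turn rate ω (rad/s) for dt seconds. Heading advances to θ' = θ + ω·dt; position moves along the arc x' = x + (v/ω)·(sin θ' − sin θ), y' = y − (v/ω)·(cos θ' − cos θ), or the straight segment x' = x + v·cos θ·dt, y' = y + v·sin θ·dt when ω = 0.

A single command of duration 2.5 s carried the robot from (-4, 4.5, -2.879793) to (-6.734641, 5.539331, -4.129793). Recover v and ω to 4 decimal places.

v = 1.2500, ω = -0.5000

Δθ = -4.129793 − -2.879793 = -1.250000
ω = Δθ/dt = -1.250000/2.5 = -0.5000
R = Δx/(sin θ' − sin θ) = -2.5000
v = R·ω = -2.5000·-0.5000 = 1.2500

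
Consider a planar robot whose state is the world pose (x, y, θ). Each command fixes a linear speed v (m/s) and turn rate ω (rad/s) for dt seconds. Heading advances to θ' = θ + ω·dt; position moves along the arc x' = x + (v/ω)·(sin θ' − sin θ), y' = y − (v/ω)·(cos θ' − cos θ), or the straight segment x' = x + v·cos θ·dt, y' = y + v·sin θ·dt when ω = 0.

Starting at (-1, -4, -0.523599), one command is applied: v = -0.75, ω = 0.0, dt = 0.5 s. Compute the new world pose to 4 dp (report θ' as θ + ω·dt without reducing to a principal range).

(-1.3248, -3.8125, -0.5236)

θ' = -0.5236 + 0.0·0.5 = -0.5236
ω = 0 → straight: x' = -1 + -0.75·cos(-0.5236)·0.5 = -1.3248
y' = -4 + -0.75·sin(-0.5236)·0.5 = -3.8125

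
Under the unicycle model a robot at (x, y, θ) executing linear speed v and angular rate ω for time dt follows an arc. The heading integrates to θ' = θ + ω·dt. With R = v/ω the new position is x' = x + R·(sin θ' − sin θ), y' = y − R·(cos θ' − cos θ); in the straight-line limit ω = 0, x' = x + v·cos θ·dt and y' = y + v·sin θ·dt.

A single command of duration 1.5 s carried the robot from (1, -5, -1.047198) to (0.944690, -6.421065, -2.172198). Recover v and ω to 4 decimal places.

v = 1.0000, ω = -0.7500

Δθ = -2.172198 − -1.047198 = -1.125000
ω = Δθ/dt = -1.125000/1.5 = -0.7500
R = −Δy/(cos θ' − cos θ) = -1.3333
v = R·ω = -1.3333·-0.7500 = 1.0000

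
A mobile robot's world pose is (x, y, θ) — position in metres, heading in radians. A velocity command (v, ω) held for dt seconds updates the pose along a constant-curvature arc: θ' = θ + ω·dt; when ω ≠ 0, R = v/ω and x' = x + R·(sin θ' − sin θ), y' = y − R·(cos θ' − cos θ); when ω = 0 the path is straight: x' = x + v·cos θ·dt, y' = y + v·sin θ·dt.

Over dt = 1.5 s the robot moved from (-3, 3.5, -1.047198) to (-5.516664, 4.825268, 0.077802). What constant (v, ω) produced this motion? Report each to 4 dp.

v = -2.0000, ω = 0.7500

Δθ = 0.077802 − -1.047198 = 1.125000
ω = Δθ/dt = 1.125000/1.5 = 0.7500
R = Δx/(sin θ' − sin θ) = -2.6667
v = R·ω = -2.6667·0.7500 = -2.0000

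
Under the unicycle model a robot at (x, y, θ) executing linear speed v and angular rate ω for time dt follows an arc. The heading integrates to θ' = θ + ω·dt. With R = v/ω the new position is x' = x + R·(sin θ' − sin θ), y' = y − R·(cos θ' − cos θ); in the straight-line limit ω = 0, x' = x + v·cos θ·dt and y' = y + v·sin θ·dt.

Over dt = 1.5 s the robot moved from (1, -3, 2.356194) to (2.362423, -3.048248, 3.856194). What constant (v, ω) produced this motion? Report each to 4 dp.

v = -1.0000, ω = 1.0000

Δθ = 3.856194 − 2.356194 = 1.500000
ω = Δθ/dt = 1.500000/1.5 = 1.0000
R = Δx/(sin θ' − sin θ) = -1.0000
v = R·ω = -1.0000·1.0000 = -1.0000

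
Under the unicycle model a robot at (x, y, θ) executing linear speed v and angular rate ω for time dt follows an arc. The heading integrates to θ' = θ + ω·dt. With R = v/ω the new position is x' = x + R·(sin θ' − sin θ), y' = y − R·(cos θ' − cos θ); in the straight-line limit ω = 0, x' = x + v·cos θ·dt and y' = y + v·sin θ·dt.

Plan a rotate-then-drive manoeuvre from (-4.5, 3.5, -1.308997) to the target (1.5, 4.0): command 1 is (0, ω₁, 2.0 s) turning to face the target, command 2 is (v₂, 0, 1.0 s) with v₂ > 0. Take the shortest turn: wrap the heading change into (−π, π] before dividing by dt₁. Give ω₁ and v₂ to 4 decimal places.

heading to target = atan2(4−3.5, 1.5−-4.5) = 0.0831
Δθ = wrap(0.0831 − -1.3090) = 1.3921; ω₁ = Δθ/dt₁ = 0.6961
distance = √((1.5−-4.5)² + (4−3.5)²) = 6.0208; v₂ = distance/dt₂ = 6.0208

ω₁ = 0.6961, v₂ = 6.0208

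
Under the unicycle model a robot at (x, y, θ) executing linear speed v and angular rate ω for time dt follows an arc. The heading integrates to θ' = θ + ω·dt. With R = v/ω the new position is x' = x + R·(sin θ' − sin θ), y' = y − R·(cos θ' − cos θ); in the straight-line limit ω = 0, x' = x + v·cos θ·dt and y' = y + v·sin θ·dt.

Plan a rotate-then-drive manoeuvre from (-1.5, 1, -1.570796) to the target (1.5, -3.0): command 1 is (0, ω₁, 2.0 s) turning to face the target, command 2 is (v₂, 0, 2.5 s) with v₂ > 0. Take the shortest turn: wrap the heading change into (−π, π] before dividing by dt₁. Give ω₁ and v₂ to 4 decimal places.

heading to target = atan2(-3−1, 1.5−-1.5) = -0.9273
Δθ = wrap(-0.9273 − -1.5708) = 0.6435; ω₁ = Δθ/dt₁ = 0.3218
distance = √((1.5−-1.5)² + (-3−1)²) = 5.0000; v₂ = distance/dt₂ = 2.0000

ω₁ = 0.3218, v₂ = 2.0000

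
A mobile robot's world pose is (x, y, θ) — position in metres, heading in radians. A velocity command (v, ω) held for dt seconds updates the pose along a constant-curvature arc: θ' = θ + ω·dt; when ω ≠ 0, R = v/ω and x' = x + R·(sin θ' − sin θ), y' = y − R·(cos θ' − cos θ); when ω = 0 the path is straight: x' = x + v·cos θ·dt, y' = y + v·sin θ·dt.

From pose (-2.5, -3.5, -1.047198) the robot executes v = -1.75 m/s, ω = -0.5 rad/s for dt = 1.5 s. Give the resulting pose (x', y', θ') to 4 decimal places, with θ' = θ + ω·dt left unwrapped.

(-2.8796, -0.9643, -1.7972)

θ' = -1.0472 + -0.5·1.5 = -1.7972
R = v/ω = -1.75/-0.5 = 3.5000
x' = -2.5 + 3.5000·(sin -1.7972 − sin -1.0472) = -2.8796
y' = -3.5 − 3.5000·(cos -1.7972 − cos -1.0472) = -0.9643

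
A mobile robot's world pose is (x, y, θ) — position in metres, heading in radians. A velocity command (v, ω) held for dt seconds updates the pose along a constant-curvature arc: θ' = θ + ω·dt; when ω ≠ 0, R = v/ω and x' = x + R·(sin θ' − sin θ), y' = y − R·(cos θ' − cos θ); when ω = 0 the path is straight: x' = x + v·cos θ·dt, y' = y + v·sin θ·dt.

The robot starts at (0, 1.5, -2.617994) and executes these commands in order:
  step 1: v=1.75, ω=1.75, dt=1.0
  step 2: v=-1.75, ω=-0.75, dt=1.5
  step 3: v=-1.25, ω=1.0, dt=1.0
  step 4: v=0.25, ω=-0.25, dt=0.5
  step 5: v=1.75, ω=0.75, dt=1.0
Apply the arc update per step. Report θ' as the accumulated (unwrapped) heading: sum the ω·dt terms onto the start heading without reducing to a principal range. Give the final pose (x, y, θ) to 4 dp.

(0.6161, 2.3818, -0.3680)

step 1: θ'=-0.8680 (R=1.0000) → pose (-0.2630, -0.0124, -0.8680)
step 2: θ'=-1.9930 (R=2.3333) → pose (-0.6111, 2.4519, -1.9930)
step 3: θ'=-0.9930 (R=-1.2500) → pose (-0.7042, 3.6468, -0.9930)
step 4: θ'=-1.1180 (R=-1.0000) → pose (-0.6427, 3.5381, -1.1180)
step 5: θ'=-0.3680 (R=2.3333) → pose (0.6161, 2.3818, -0.3680)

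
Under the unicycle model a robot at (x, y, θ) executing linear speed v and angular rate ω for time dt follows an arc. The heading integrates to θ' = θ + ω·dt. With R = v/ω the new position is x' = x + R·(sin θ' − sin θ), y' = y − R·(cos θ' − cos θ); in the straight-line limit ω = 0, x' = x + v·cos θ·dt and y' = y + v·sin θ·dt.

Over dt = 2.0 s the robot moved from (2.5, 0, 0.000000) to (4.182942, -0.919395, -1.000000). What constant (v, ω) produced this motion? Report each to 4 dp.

Δθ = -1.000000 − 0.000000 = -1.000000
ω = Δθ/dt = -1.000000/2.0 = -0.5000
R = Δx/(sin θ' − sin θ) = -2.0000
v = R·ω = -2.0000·-0.5000 = 1.0000

v = 1.0000, ω = -0.5000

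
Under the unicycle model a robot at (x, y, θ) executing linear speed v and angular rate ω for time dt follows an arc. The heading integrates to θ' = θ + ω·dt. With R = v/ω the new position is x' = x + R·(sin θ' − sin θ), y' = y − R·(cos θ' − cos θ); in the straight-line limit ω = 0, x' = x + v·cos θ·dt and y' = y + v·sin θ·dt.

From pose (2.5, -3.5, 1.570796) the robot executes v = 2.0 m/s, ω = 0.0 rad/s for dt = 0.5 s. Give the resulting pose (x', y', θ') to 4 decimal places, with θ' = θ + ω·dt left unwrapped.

(2.5000, -2.5000, 1.5708)

θ' = 1.5708 + 0.0·0.5 = 1.5708
ω = 0 → straight: x' = 2.5 + 2.0·cos(1.5708)·0.5 = 2.5000
y' = -3.5 + 2.0·sin(1.5708)·0.5 = -2.5000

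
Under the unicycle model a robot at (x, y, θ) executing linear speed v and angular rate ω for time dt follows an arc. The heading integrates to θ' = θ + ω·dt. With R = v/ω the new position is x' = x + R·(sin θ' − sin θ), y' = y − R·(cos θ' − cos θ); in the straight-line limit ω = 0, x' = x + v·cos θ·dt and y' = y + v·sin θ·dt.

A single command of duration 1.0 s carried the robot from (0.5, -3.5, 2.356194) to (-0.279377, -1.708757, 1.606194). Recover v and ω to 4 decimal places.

v = 2.0000, ω = -0.7500

Δθ = 1.606194 − 2.356194 = -0.750000
ω = Δθ/dt = -0.750000/1.0 = -0.7500
R = −Δy/(cos θ' − cos θ) = -2.6667
v = R·ω = -2.6667·-0.7500 = 2.0000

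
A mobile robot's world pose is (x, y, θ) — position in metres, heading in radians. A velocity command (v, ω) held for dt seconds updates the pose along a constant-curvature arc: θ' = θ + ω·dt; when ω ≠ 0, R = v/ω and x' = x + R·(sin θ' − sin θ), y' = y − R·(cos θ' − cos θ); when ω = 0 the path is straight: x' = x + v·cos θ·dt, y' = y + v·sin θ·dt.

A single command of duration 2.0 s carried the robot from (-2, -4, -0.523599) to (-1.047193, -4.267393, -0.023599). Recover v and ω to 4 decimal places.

Δθ = -0.023599 − -0.523599 = 0.500000
ω = Δθ/dt = 0.500000/2.0 = 0.2500
R = Δx/(sin θ' − sin θ) = 2.0000
v = R·ω = 2.0000·0.2500 = 0.5000

v = 0.5000, ω = 0.2500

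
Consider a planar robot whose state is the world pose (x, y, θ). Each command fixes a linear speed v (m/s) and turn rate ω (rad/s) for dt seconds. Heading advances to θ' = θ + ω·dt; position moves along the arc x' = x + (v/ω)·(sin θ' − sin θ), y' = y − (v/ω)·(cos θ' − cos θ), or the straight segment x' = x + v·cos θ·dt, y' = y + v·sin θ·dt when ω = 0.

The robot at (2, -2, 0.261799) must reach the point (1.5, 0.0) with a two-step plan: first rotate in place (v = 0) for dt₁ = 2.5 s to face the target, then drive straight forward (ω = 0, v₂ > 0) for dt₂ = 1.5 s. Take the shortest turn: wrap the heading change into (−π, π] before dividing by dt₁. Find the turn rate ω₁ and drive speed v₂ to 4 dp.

heading to target = atan2(0−-2, 1.5−2) = 1.8158
Δθ = wrap(1.8158 − 0.2618) = 1.5540; ω₁ = Δθ/dt₁ = 0.6216
distance = √((1.5−2)² + (0−-2)²) = 2.0616; v₂ = distance/dt₂ = 1.3744

ω₁ = 0.6216, v₂ = 1.3744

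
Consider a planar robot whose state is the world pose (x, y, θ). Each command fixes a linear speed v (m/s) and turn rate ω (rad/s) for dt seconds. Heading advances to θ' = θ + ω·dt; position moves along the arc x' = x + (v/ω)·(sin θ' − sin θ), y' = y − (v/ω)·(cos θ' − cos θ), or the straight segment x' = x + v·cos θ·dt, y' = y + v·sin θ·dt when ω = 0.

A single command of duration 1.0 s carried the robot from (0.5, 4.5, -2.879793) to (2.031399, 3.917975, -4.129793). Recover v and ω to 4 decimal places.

v = -1.7500, ω = -1.2500

Δθ = -4.129793 − -2.879793 = -1.250000
ω = Δθ/dt = -1.250000/1.0 = -1.2500
R = Δx/(sin θ' − sin θ) = 1.4000
v = R·ω = 1.4000·-1.2500 = -1.7500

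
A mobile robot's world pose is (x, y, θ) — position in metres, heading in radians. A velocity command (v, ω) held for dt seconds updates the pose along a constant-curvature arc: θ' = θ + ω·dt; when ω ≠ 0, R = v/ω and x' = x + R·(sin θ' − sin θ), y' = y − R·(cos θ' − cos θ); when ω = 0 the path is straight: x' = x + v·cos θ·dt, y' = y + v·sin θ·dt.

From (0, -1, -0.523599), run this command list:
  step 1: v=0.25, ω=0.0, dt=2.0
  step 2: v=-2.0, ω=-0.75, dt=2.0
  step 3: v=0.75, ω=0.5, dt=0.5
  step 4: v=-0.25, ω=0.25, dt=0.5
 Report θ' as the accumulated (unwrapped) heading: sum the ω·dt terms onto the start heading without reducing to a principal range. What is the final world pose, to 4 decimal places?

(-0.7345, 1.9956, -1.6486)

step 1: θ'=-0.5236 (straight) → pose (0.4330, -1.2500, -0.5236)
step 2: θ'=-2.0236 (R=2.6667) → pose (-0.6316, 2.2260, -2.0236)
step 3: θ'=-1.7736 (R=1.5000) → pose (-0.7520, 1.8719, -1.7736)
step 4: θ'=-1.6486 (R=-1.0000) → pose (-0.7345, 1.9956, -1.6486)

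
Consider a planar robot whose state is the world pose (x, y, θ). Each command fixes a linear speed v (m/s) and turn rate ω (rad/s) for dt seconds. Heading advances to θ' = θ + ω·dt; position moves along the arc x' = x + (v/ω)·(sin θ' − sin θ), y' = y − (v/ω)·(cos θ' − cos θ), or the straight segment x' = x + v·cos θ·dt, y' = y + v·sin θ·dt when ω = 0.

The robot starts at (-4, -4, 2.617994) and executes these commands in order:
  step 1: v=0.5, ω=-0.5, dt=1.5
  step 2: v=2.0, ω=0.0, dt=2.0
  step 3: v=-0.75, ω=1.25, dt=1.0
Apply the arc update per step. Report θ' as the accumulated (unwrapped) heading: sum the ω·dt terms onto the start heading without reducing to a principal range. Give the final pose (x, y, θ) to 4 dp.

step 1: θ'=1.8680 (R=-1.0000) → pose (-4.4562, -3.4268, 1.8680)
step 2: θ'=1.8680 (straight) → pose (-5.6275, 0.3978, 1.8680)
step 3: θ'=3.1180 (R=-0.6000) → pose (-5.0680, -0.0263, 3.1180)

(-5.0680, -0.0263, 3.1180)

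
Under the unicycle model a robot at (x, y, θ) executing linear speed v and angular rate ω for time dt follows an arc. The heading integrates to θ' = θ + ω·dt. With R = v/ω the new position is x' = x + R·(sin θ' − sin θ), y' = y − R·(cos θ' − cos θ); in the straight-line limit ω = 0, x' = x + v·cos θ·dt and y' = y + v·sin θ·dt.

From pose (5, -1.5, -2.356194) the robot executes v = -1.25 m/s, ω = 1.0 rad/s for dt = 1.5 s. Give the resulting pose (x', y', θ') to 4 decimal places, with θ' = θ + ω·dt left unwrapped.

θ' = -2.3562 + 1.0·1.5 = -0.8562
R = v/ω = -1.25/1.0 = -1.2500
x' = 5 + -1.2500·(sin -0.8562 − sin -2.3562) = 5.0603
y' = -1.5 − -1.2500·(cos -0.8562 − cos -2.3562) = 0.2030

(5.0603, 0.2030, -0.8562)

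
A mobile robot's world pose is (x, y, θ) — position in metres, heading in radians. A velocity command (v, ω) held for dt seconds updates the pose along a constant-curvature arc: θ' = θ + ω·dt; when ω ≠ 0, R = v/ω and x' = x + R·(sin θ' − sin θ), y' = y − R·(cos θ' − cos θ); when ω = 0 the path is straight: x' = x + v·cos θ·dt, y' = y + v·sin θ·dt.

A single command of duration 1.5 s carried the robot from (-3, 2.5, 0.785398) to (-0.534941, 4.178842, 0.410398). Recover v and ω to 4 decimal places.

v = 2.0000, ω = -0.2500

Δθ = 0.410398 − 0.785398 = -0.375000
ω = Δθ/dt = -0.375000/1.5 = -0.2500
R = Δx/(sin θ' − sin θ) = -8.0000
v = R·ω = -8.0000·-0.2500 = 2.0000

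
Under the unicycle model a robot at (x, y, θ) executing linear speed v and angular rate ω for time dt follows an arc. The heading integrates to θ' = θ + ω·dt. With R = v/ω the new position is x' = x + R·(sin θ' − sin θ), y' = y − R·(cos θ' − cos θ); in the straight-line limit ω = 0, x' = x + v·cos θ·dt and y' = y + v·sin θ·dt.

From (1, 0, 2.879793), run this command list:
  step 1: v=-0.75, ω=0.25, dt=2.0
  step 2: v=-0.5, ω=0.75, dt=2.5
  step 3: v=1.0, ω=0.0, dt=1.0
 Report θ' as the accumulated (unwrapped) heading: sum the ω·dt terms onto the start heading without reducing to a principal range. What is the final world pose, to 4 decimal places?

(3.4142, 0.1180, 5.2548)

step 1: θ'=3.3798 (R=-3.0000) → pose (2.4843, -0.0175, 3.3798)
step 2: θ'=5.2548 (R=-0.6667) → pose (2.8980, 0.9745, 5.2548)
step 3: θ'=5.2548 (straight) → pose (3.4142, 0.1180, 5.2548)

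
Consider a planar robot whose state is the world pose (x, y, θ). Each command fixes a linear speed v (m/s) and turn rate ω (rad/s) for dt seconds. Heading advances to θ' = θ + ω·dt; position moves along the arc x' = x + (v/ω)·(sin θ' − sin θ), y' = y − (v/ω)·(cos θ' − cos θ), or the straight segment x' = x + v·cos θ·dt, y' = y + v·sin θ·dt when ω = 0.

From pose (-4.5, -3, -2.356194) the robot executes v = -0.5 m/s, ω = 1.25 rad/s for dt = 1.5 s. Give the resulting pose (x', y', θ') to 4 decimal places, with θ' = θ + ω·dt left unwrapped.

(-4.5977, -2.3626, -0.4812)

θ' = -2.3562 + 1.25·1.5 = -0.4812
R = v/ω = -0.5/1.25 = -0.4000
x' = -4.5 + -0.4000·(sin -0.4812 − sin -2.3562) = -4.5977
y' = -3 − -0.4000·(cos -0.4812 − cos -2.3562) = -2.3626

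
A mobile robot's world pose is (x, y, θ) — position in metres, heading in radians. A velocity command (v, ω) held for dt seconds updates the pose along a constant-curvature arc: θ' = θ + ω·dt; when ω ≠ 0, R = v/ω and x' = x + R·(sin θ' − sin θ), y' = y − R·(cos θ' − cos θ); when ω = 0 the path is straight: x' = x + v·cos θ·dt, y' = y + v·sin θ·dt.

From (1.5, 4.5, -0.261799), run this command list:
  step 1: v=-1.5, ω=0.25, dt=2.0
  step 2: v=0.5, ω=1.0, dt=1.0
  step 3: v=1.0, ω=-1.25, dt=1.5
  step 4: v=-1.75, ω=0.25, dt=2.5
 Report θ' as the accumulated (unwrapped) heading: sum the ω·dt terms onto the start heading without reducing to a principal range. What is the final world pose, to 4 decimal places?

(-3.9619, 6.6112, -0.0118)

step 1: θ'=0.2382 (R=-6.0000) → pose (-1.4686, 4.5350, 0.2382)
step 2: θ'=1.2382 (R=0.5000) → pose (-1.1140, 4.8577, 1.2382)
step 3: θ'=-0.6368 (R=-0.8000) → pose (0.1178, 5.2397, -0.6368)
step 4: θ'=-0.0118 (R=-7.0000) → pose (-3.9619, 6.6112, -0.0118)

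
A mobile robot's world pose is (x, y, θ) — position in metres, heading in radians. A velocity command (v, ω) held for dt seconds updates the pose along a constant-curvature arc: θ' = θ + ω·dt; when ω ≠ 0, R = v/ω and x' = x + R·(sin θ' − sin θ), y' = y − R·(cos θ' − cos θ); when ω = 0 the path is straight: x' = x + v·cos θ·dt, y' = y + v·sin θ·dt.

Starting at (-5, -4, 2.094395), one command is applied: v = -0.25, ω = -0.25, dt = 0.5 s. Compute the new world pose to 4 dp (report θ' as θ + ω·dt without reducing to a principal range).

(-4.9444, -4.1119, 1.9694)

θ' = 2.0944 + -0.25·0.5 = 1.9694
R = v/ω = -0.25/-0.25 = 1.0000
x' = -5 + 1.0000·(sin 1.9694 − sin 2.0944) = -4.9444
y' = -4 − 1.0000·(cos 1.9694 − cos 2.0944) = -4.1119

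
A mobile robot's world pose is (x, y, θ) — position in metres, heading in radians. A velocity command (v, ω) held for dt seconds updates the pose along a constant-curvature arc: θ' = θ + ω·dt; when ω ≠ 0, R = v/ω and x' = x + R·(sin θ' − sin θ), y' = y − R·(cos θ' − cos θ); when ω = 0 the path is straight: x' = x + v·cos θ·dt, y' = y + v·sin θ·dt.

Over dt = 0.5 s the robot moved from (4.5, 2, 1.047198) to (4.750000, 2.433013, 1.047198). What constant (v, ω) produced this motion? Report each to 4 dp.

v = 1.0000, ω = 0.0000

Δθ = 1.047198 − 1.047198 = 0.000000
ω = Δθ/dt = 0.000000/0.5 = 0.0000
ω = 0 → v = (Δx·cos θ + Δy·sin θ)/dt = 1.0000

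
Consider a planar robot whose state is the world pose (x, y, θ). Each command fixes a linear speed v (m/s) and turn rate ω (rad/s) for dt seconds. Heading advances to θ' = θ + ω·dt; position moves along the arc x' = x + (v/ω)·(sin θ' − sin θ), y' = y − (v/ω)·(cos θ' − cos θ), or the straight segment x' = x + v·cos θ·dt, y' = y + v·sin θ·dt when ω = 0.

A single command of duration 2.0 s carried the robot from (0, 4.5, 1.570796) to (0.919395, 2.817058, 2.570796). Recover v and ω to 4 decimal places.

v = -1.0000, ω = 0.5000

Δθ = 2.570796 − 1.570796 = 1.000000
ω = Δθ/dt = 1.000000/2.0 = 0.5000
R = −Δy/(cos θ' − cos θ) = -2.0000
v = R·ω = -2.0000·0.5000 = -1.0000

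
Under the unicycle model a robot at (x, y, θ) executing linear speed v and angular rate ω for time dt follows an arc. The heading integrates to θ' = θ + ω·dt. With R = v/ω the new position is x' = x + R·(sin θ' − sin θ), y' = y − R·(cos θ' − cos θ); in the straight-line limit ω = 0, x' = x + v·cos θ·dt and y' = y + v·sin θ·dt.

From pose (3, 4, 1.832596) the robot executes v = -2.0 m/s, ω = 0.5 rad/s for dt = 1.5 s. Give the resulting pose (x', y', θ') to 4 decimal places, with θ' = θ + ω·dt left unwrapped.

(4.7424, 1.6441, 2.5826)

θ' = 1.8326 + 0.5·1.5 = 2.5826
R = v/ω = -2.0/0.5 = -4.0000
x' = 3 + -4.0000·(sin 2.5826 − sin 1.8326) = 4.7424
y' = 4 − -4.0000·(cos 2.5826 − cos 1.8326) = 1.6441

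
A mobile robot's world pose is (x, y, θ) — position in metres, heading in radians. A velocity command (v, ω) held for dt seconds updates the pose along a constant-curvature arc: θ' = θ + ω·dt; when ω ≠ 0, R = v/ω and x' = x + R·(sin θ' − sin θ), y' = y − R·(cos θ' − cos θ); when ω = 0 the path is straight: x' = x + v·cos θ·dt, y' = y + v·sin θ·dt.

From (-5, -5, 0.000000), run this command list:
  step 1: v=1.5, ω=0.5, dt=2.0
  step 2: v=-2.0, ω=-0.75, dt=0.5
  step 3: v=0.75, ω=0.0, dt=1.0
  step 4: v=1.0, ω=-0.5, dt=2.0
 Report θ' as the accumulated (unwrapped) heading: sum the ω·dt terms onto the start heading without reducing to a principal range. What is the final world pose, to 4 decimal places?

step 1: θ'=1.0000 (R=3.0000) → pose (-2.4756, -3.6209, 1.0000)
step 2: θ'=0.6250 (R=2.6667) → pose (-3.1593, -4.3427, 0.6250)
step 3: θ'=0.6250 (straight) → pose (-2.5510, -3.9038, 0.6250)
step 4: θ'=-0.3750 (R=-2.0000) → pose (-0.6483, -3.6648, -0.3750)

(-0.6483, -3.6648, -0.3750)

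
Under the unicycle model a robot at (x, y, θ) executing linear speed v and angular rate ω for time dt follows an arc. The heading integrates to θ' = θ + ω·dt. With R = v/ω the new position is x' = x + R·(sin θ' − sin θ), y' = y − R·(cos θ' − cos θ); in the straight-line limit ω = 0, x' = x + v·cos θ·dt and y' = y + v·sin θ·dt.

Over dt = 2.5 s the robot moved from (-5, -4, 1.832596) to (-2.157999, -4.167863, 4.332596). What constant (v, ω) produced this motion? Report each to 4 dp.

Δθ = 4.332596 − 1.832596 = 2.500000
ω = Δθ/dt = 2.500000/2.5 = 1.0000
R = Δx/(sin θ' − sin θ) = -1.5000
v = R·ω = -1.5000·1.0000 = -1.5000

v = -1.5000, ω = 1.0000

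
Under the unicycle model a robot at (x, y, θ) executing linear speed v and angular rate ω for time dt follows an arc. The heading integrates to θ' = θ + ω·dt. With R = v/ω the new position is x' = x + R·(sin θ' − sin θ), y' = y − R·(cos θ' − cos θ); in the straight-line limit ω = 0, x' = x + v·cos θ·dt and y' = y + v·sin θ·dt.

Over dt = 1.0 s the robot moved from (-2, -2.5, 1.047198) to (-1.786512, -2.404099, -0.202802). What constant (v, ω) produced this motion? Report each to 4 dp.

Δθ = -0.202802 − 1.047198 = -1.250000
ω = Δθ/dt = -1.250000/1.0 = -1.2500
R = Δx/(sin θ' − sin θ) = -0.2000
v = R·ω = -0.2000·-1.2500 = 0.2500

v = 0.2500, ω = -1.2500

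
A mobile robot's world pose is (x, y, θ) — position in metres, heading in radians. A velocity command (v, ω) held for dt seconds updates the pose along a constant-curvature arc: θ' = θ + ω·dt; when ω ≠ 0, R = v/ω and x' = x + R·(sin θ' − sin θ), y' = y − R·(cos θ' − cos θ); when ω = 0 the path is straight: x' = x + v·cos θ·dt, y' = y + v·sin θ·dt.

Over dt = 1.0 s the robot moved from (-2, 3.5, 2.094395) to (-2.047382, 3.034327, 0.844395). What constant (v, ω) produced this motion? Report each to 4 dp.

v = -0.5000, ω = -1.2500

Δθ = 0.844395 − 2.094395 = -1.250000
ω = Δθ/dt = -1.250000/1.0 = -1.2500
R = −Δy/(cos θ' − cos θ) = 0.4000
v = R·ω = 0.4000·-1.2500 = -0.5000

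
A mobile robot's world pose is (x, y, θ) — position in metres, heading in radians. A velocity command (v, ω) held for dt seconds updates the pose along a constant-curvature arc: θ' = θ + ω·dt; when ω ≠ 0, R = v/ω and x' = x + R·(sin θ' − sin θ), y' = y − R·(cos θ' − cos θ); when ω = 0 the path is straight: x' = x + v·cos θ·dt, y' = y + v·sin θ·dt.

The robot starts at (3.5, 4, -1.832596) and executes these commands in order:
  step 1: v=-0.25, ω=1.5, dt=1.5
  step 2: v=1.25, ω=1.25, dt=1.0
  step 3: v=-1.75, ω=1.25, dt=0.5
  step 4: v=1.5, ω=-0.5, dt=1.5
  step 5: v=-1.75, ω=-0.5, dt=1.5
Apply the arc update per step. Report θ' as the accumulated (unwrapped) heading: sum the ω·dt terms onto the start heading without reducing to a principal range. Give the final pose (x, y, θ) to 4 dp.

step 1: θ'=0.4174 (R=-0.1667) → pose (3.2714, 4.1955, 0.4174)
step 2: θ'=1.6674 (R=1.0000) → pose (3.8614, 5.2061, 1.6674)
step 3: θ'=2.2924 (R=-1.4000) → pose (4.2038, 4.4163, 2.2924)
step 4: θ'=1.5424 (R=-3.0000) → pose (3.4573, 6.4832, 1.5424)
step 5: θ'=0.7924 (R=3.5000) → pose (2.4508, 4.1251, 0.7924)

(2.4508, 4.1251, 0.7924)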